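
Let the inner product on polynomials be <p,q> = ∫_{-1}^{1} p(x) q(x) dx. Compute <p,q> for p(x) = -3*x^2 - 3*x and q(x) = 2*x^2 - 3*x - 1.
<p,q> = 28/5

Expand the product: p(x)·q(x) = -6*x^4 + 3*x^3 + 12*x^2 + 3*x.
∫_{-1}^{1} of each monomial x^k gives [2/(k+1) if k even, 0 if k odd]. Integrating term-by-term (or equivalently evaluating the antiderivative F(x) = -6*x^5/5 + 3*x^4/4 + 4*x^3 + 3*x^2/2 at the endpoints):
  F(1) − F(−1) = 101/20 − (-11/20) = 28/5.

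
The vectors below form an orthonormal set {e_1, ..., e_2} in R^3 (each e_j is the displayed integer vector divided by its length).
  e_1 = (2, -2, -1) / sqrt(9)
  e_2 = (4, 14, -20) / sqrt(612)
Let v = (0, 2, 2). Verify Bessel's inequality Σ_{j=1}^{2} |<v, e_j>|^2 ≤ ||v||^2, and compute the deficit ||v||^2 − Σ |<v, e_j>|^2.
Σ |<v, e_j>|^2 = 72/17; ||v||^2 = 8; deficit = 64/17

Write each e_j = u_j / sqrt(<u_j, u_j>) where u_j is the displayed integer vector. Then <v, e_j> = <v, u_j> / sqrt(<u_j, u_j>), so |<v, e_j>|^2 = <v, u_j>^2 / <u_j, u_j>.
Coefficients: <v, e_1> = -6/sqrt(9), <v, e_2> = -12/sqrt(612).
Square and sum: Σ |<v, e_j>|^2 = 72/17.
Compute ||v||^2 = v·v = 8.
Deficit = 8 − 72/17 = 64/17 ≥ 0, confirming Bessel's inequality. (The deficit equals ||v − Σ <v,e_j> e_j||^2, the squared distance from v to span{e_j}.)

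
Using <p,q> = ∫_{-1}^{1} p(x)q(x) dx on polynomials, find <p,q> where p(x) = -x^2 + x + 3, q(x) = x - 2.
<p,q> = -10

Expand the product: p(x)·q(x) = -x^3 + 3*x^2 + x - 6.
∫_{-1}^{1} of each monomial x^k gives [2/(k+1) if k even, 0 if k odd]. Integrating term-by-term (or equivalently evaluating the antiderivative F(x) = -x^4/4 + x^3 + x^2/2 - 6*x at the endpoints):
  F(1) − F(−1) = -19/4 − (21/4) = -10.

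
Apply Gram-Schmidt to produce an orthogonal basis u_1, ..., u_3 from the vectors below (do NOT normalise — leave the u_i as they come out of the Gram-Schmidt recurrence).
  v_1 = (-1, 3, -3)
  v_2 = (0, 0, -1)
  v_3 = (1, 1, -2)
Orthogonal basis:
  u_1 = (-1, 3, -3)
  u_2 = (3/19, -9/19, -10/19)
  u_3 = (6/5, 2/5, 0)

Apply the Gram-Schmidt recurrence
  u_1 = v_1
  u_i = v_i − Σ_{j<i} ((v_i · u_j) / (u_j · u_j)) · u_j.

Step by step this gives:
  u_1 = (-1, 3, -3)
  u_2 = (3/19, -9/19, -10/19)
  u_3 = (6/5, 2/5, 0)

Orthogonality check:
  u_2 · u_1 = 0 (should be 0)
  u_3 · u_1 = 0 (should be 0)
  u_3 · u_2 = 0 (should be 0)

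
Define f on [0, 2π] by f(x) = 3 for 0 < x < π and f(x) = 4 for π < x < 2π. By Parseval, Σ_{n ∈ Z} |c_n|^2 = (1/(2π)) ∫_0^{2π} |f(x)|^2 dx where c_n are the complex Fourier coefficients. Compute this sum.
Σ |c_n|^2 = 25/2

Parseval equates the L^2 energy of f (normalised by 1/(2π)) with the ℓ^2 sum of its Fourier coefficients: (1/(2π)) ∫_0^{2π} |f|^2 = Σ |c_n|^2.
Compute the left side: (1/(2π)) [∫_0^π 3^2 dx + ∫_π^{2π} 4^2 dx] = (1/(2π)) · (9π + 16π) = (9 + 16)/2 = 25/2.
So Σ_{n ∈ Z} |c_n|^2 = 25/2.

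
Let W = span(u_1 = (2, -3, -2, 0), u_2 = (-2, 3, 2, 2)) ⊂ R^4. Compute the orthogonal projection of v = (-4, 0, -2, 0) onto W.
proj_W(v) = (-8/17, 12/17, 8/17, 0)

Set up U = [u_1 | ... | u_2] ∈ R^(4×2). The projector onto W = col(U) is P = U (U^T U)^(-1) U^T.
Compute U^T U =
  [17, -17]
  [-17, 21],
and U^T v = (-4, 4).
Solve U^T U · c = U^T v for the coefficients: c = (-4/17, 0). The projection is proj_W(v) = U c.
Check: (v - proj_W(v)) · u_1 = 0  (should be 0).
Check: (v - proj_W(v)) · u_2 = 0  (should be 0).
Result: proj_W(v) = (-8/17, 12/17, 8/17, 0).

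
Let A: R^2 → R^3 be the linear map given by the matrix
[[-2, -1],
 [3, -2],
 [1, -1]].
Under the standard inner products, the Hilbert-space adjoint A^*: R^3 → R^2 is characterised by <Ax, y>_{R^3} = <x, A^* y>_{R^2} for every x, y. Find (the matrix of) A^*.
A^* = A^T =
[[-2, 3, 1],
 [-1, -2, -1]]

For real matrices with standard dot products, the defining identity <Ax, y> = <x, A^* y> gives (Ax)^T y = x^T (A^*) y, i.e. x^T A^T y = x^T (A^*) y. Since this holds for all x, y, we must have A^* = A^T. Therefore
A^* =
[[-2, 3, 1],
 [-1, -2, -1]].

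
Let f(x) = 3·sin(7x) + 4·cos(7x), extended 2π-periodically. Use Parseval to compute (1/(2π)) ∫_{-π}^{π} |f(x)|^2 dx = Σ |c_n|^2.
Σ |c_n|^2 = 25/2

Expand |f|^2 and use orthogonality of {sin(nx), cos(mx)} on [-π, π]:
  ∫_{-π}^{π} sin(nx)^2 dx = π, ∫ cos(mx)^2 dx = π, and cross terms integrate to 0.
So ∫_{-π}^{π} f(x)^2 dx = 3^2 · π + 4^2 · π = (9 + 16)π.
Divide by 2π: (9 + 16)/2 = 25/2.
By Parseval, this equals Σ |c_n|^2.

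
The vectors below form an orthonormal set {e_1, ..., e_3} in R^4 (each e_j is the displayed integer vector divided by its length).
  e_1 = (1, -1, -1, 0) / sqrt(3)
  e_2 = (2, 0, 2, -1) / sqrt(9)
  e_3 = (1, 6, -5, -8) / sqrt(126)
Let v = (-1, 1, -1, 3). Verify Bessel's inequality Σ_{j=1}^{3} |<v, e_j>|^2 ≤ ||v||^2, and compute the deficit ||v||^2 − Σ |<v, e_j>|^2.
Σ |<v, e_j>|^2 = 22/3; ||v||^2 = 12; deficit = 14/3

Write each e_j = u_j / sqrt(<u_j, u_j>) where u_j is the displayed integer vector. Then <v, e_j> = <v, u_j> / sqrt(<u_j, u_j>), so |<v, e_j>|^2 = <v, u_j>^2 / <u_j, u_j>.
Coefficients: <v, e_1> = -1/sqrt(3), <v, e_2> = -7/sqrt(9), <v, e_3> = -14/sqrt(126).
Square and sum: Σ |<v, e_j>|^2 = 22/3.
Compute ||v||^2 = v·v = 12.
Deficit = 12 − 22/3 = 14/3 ≥ 0, confirming Bessel's inequality. (The deficit equals ||v − Σ <v,e_j> e_j||^2, the squared distance from v to span{e_j}.)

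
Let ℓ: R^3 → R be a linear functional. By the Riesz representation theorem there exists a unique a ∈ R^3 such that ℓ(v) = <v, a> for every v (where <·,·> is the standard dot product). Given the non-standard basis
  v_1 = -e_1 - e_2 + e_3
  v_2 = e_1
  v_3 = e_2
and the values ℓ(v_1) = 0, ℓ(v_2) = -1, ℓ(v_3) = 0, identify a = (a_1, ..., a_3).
a = (-1, 0, -1)

Write a = (a_1, ..., a_3) in the standard basis. For each basis vector v_i, ℓ(v_i) = <v_i, a> is a linear equation in the a_j's. Collect the n equations into a matrix system V a = ℓ, where row i of V is v_i (expressed in the standard basis). Since V is invertible (lower-triangular with 1s on the diagonal, up to permutation), solve by back-substitution:
  V =
[[-1, -1, 1],
 [1, 0, 0],
 [0, 1, 0]]
  V a = (0, -1, 0)
Solving gives a = (-1, 0, -1).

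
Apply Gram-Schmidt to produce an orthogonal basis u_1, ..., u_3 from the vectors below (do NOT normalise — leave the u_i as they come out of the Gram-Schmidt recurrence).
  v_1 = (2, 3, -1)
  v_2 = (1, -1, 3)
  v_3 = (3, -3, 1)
Orthogonal basis:
  u_1 = (2, 3, -1)
  u_2 = (11/7, -1/7, 19/7)
  u_3 = (160/69, -140/69, -100/69)

Apply the Gram-Schmidt recurrence
  u_1 = v_1
  u_i = v_i − Σ_{j<i} ((v_i · u_j) / (u_j · u_j)) · u_j.

Step by step this gives:
  u_1 = (2, 3, -1)
  u_2 = (11/7, -1/7, 19/7)
  u_3 = (160/69, -140/69, -100/69)

Orthogonality check:
  u_2 · u_1 = 0 (should be 0)
  u_3 · u_1 = 0 (should be 0)
  u_3 · u_2 = 0 (should be 0)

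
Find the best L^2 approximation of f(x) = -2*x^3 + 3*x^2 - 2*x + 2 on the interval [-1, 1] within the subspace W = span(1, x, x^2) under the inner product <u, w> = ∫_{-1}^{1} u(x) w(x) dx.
g(x) = 3*x^2 - 16*x/5 + 2

The best approximation g ∈ W is the orthogonal projection of f onto W. Writing g = a_0 + a_1 x + a_2 x^2, the coefficients solve the normal equations G · a = b where
  G_{ij} = <φ_i, φ_j> and b_i = <f, φ_i>, with φ_0 = 1, φ_1 = x, φ_2 = x^2.
G =
  [2, 0, 2/3]
  [0, 2/3, 0]
  [2/3, 0, 2/5],
b = (6, -32/15, 38/15).
Solving gives a_0 = 2, a_1 = -16/5, a_2 = 3, so
  g(x) = 3*x^2 - 16*x/5 + 2.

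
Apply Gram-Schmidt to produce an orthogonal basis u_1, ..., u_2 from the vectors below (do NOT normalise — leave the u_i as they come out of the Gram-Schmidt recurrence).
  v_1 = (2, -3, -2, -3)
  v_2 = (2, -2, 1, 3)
Orthogonal basis:
  u_1 = (2, -3, -2, -3)
  u_2 = (27/13, -55/26, 12/13, 75/26)

Apply the Gram-Schmidt recurrence
  u_1 = v_1
  u_i = v_i − Σ_{j<i} ((v_i · u_j) / (u_j · u_j)) · u_j.

Step by step this gives:
  u_1 = (2, -3, -2, -3)
  u_2 = (27/13, -55/26, 12/13, 75/26)

Orthogonality check:
  u_2 · u_1 = 0 (should be 0)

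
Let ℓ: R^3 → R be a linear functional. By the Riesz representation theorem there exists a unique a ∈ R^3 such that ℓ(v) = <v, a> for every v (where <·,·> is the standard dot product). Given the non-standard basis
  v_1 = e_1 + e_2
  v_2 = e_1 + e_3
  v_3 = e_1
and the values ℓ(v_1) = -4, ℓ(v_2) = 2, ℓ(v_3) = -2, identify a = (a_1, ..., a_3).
a = (-2, -2, 4)

Write a = (a_1, ..., a_3) in the standard basis. For each basis vector v_i, ℓ(v_i) = <v_i, a> is a linear equation in the a_j's. Collect the n equations into a matrix system V a = ℓ, where row i of V is v_i (expressed in the standard basis). Since V is invertible (lower-triangular with 1s on the diagonal, up to permutation), solve by back-substitution:
  V =
[[1, 1, 0],
 [1, 0, 1],
 [1, 0, 0]]
  V a = (-4, 2, -2)
Solving gives a = (-2, -2, 4).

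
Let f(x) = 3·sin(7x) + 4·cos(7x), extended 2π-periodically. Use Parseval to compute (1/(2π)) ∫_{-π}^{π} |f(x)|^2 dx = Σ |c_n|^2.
Σ |c_n|^2 = 25/2

Expand |f|^2 and use orthogonality of {sin(nx), cos(mx)} on [-π, π]:
  ∫_{-π}^{π} sin(nx)^2 dx = π, ∫ cos(mx)^2 dx = π, and cross terms integrate to 0.
So ∫_{-π}^{π} f(x)^2 dx = 3^2 · π + 4^2 · π = (9 + 16)π.
Divide by 2π: (9 + 16)/2 = 25/2.
By Parseval, this equals Σ |c_n|^2.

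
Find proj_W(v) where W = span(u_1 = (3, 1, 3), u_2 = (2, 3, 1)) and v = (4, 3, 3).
proj_W(v) = (236/61, 186/61, 190/61)

Set up U = [u_1 | ... | u_2] ∈ R^(3×2). The projector onto W = col(U) is P = U (U^T U)^(-1) U^T.
Compute U^T U =
  [19, 12]
  [12, 14],
and U^T v = (24, 20).
Solve U^T U · c = U^T v for the coefficients: c = (48/61, 46/61). The projection is proj_W(v) = U c.
Check: (v - proj_W(v)) · u_1 = 0  (should be 0).
Check: (v - proj_W(v)) · u_2 = 0  (should be 0).
Result: proj_W(v) = (236/61, 186/61, 190/61).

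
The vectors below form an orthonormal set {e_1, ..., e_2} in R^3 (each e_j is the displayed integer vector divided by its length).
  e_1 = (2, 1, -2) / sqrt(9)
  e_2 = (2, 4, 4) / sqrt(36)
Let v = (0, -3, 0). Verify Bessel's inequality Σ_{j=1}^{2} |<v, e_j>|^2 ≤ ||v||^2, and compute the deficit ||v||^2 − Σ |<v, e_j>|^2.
Σ |<v, e_j>|^2 = 5; ||v||^2 = 9; deficit = 4

Write each e_j = u_j / sqrt(<u_j, u_j>) where u_j is the displayed integer vector. Then <v, e_j> = <v, u_j> / sqrt(<u_j, u_j>), so |<v, e_j>|^2 = <v, u_j>^2 / <u_j, u_j>.
Coefficients: <v, e_1> = -3/sqrt(9), <v, e_2> = -12/sqrt(36).
Square and sum: Σ |<v, e_j>|^2 = 5.
Compute ||v||^2 = v·v = 9.
Deficit = 9 − 5 = 4 ≥ 0, confirming Bessel's inequality. (The deficit equals ||v − Σ <v,e_j> e_j||^2, the squared distance from v to span{e_j}.)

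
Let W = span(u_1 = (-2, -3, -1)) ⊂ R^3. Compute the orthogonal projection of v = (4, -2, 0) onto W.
proj_W(v) = (2/7, 3/7, 1/7)

Set up U = [u_1 | ... | u_1] ∈ R^(3×1). The projector onto W = col(U) is P = U (U^T U)^(-1) U^T.
Compute U^T U =
  [14],
and U^T v = (-2).
Solve U^T U · c = U^T v for the coefficients: c = (-1/7). The projection is proj_W(v) = U c.
Check: (v - proj_W(v)) · u_1 = 0  (should be 0).
Result: proj_W(v) = (2/7, 3/7, 1/7).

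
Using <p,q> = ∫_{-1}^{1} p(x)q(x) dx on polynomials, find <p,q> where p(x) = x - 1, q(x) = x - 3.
<p,q> = 20/3

Expand the product: p(x)·q(x) = x^2 - 4*x + 3.
∫_{-1}^{1} of each monomial x^k gives [2/(k+1) if k even, 0 if k odd]. Integrating term-by-term (or equivalently evaluating the antiderivative F(x) = x^3/3 - 2*x^2 + 3*x at the endpoints):
  F(1) − F(−1) = 4/3 − (-16/3) = 20/3.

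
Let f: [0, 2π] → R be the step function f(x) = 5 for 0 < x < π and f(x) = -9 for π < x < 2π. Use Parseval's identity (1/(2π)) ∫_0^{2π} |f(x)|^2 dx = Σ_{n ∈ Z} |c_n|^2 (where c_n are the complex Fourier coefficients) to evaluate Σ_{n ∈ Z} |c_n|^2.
Σ |c_n|^2 = 53

Parseval equates the L^2 energy of f (normalised by 1/(2π)) with the ℓ^2 sum of its Fourier coefficients: (1/(2π)) ∫_0^{2π} |f|^2 = Σ |c_n|^2.
Compute the left side: (1/(2π)) [∫_0^π 5^2 dx + ∫_π^{2π} (-9)^2 dx] = (1/(2π)) · (25π + 81π) = (25 + 81)/2 = 53.
So Σ_{n ∈ Z} |c_n|^2 = 53.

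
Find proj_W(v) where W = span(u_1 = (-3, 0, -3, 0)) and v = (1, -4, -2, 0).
proj_W(v) = (-1/2, 0, -1/2, 0)

Set up U = [u_1 | ... | u_1] ∈ R^(4×1). The projector onto W = col(U) is P = U (U^T U)^(-1) U^T.
Compute U^T U =
  [18],
and U^T v = (3).
Solve U^T U · c = U^T v for the coefficients: c = (1/6). The projection is proj_W(v) = U c.
Check: (v - proj_W(v)) · u_1 = 0  (should be 0).
Result: proj_W(v) = (-1/2, 0, -1/2, 0).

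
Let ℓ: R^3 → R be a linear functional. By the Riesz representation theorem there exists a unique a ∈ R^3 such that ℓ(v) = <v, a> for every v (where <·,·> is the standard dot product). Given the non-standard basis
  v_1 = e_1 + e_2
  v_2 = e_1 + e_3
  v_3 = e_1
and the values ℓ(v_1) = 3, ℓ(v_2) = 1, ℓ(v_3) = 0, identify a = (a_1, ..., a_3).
a = (0, 3, 1)

Write a = (a_1, ..., a_3) in the standard basis. For each basis vector v_i, ℓ(v_i) = <v_i, a> is a linear equation in the a_j's. Collect the n equations into a matrix system V a = ℓ, where row i of V is v_i (expressed in the standard basis). Since V is invertible (lower-triangular with 1s on the diagonal, up to permutation), solve by back-substitution:
  V =
[[1, 1, 0],
 [1, 0, 1],
 [1, 0, 0]]
  V a = (3, 1, 0)
Solving gives a = (0, 3, 1).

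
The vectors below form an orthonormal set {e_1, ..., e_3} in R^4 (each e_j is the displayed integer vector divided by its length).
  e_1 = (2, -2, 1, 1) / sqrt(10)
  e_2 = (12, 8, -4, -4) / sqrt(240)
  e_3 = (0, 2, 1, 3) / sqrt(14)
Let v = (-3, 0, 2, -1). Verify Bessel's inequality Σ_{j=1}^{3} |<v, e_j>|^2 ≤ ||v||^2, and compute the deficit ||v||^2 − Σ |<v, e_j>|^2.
Σ |<v, e_j>|^2 = 194/21; ||v||^2 = 14; deficit = 100/21

Write each e_j = u_j / sqrt(<u_j, u_j>) where u_j is the displayed integer vector. Then <v, e_j> = <v, u_j> / sqrt(<u_j, u_j>), so |<v, e_j>|^2 = <v, u_j>^2 / <u_j, u_j>.
Coefficients: <v, e_1> = -5/sqrt(10), <v, e_2> = -40/sqrt(240), <v, e_3> = -1/sqrt(14).
Square and sum: Σ |<v, e_j>|^2 = 194/21.
Compute ||v||^2 = v·v = 14.
Deficit = 14 − 194/21 = 100/21 ≥ 0, confirming Bessel's inequality. (The deficit equals ||v − Σ <v,e_j> e_j||^2, the squared distance from v to span{e_j}.)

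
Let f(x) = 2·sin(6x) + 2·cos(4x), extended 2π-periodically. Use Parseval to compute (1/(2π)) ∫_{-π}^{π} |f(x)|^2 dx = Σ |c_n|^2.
Σ |c_n|^2 = 4

Expand |f|^2 and use orthogonality of {sin(nx), cos(mx)} on [-π, π]:
  ∫_{-π}^{π} sin(nx)^2 dx = π, ∫ cos(mx)^2 dx = π, and cross terms integrate to 0.
So ∫_{-π}^{π} f(x)^2 dx = 2^2 · π + 2^2 · π = (4 + 4)π.
Divide by 2π: (4 + 4)/2 = 4.
By Parseval, this equals Σ |c_n|^2.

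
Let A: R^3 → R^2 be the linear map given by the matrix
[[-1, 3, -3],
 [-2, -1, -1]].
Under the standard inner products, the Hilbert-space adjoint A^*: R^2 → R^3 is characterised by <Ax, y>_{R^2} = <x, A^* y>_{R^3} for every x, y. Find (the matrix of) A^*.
A^* = A^T =
[[-1, -2],
 [3, -1],
 [-3, -1]]

For real matrices with standard dot products, the defining identity <Ax, y> = <x, A^* y> gives (Ax)^T y = x^T (A^*) y, i.e. x^T A^T y = x^T (A^*) y. Since this holds for all x, y, we must have A^* = A^T. Therefore
A^* =
[[-1, -2],
 [3, -1],
 [-3, -1]].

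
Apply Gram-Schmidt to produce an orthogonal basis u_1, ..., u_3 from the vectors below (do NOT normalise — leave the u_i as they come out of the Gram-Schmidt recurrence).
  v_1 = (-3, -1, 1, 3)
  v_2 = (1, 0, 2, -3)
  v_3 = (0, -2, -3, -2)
Orthogonal basis:
  u_1 = (-3, -1, 1, 3)
  u_2 = (-1/2, -1/2, 5/2, -3/2)
  u_3 = (-56/45, -229/90, -151/90, -23/15)

Apply the Gram-Schmidt recurrence
  u_1 = v_1
  u_i = v_i − Σ_{j<i} ((v_i · u_j) / (u_j · u_j)) · u_j.

Step by step this gives:
  u_1 = (-3, -1, 1, 3)
  u_2 = (-1/2, -1/2, 5/2, -3/2)
  u_3 = (-56/45, -229/90, -151/90, -23/15)

Orthogonality check:
  u_2 · u_1 = 0 (should be 0)
  u_3 · u_1 = 0 (should be 0)
  u_3 · u_2 = 0 (should be 0)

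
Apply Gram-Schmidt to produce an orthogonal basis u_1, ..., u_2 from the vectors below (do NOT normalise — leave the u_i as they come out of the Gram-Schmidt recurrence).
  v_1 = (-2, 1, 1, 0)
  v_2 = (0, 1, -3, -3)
Orthogonal basis:
  u_1 = (-2, 1, 1, 0)
  u_2 = (-2/3, 4/3, -8/3, -3)

Apply the Gram-Schmidt recurrence
  u_1 = v_1
  u_i = v_i − Σ_{j<i} ((v_i · u_j) / (u_j · u_j)) · u_j.

Step by step this gives:
  u_1 = (-2, 1, 1, 0)
  u_2 = (-2/3, 4/3, -8/3, -3)

Orthogonality check:
  u_2 · u_1 = 0 (should be 0)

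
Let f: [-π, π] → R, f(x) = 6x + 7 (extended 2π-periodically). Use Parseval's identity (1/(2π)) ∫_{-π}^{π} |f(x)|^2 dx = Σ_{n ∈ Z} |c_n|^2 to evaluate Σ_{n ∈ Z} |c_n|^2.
Σ |c_n|^2 = 12π^2 + 49

Expand and integrate term by term over [-π, π]:
  ∫ (6x)^2 dx = 36·(2π^3/3); ∫ 2·6·(7)·x dx = 0 (odd integrand); ∫ 7^2 dx = 49·2π.
So (1/(2π)) ∫_{-π}^{π} (6x + 7)^2 dx = 36π^2/3 + 49 = 12π^2 + 49.
Parseval ⇒ Σ |c_n|^2 = 12π^2 + 49.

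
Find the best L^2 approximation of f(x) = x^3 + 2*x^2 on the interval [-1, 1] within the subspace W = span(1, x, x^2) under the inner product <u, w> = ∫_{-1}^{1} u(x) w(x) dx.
g(x) = 2*x^2 + 3*x/5

The best approximation g ∈ W is the orthogonal projection of f onto W. Writing g = a_0 + a_1 x + a_2 x^2, the coefficients solve the normal equations G · a = b where
  G_{ij} = <φ_i, φ_j> and b_i = <f, φ_i>, with φ_0 = 1, φ_1 = x, φ_2 = x^2.
G =
  [2, 0, 2/3]
  [0, 2/3, 0]
  [2/3, 0, 2/5],
b = (4/3, 2/5, 4/5).
Solving gives a_0 = 0, a_1 = 3/5, a_2 = 2, so
  g(x) = 2*x^2 + 3*x/5.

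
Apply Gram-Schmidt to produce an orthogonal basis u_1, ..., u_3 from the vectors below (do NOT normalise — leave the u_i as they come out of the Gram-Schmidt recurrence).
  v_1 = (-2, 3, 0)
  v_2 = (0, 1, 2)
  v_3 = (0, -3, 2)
Orthogonal basis:
  u_1 = (-2, 3, 0)
  u_2 = (6/13, 4/13, 2)
  u_3 = (-12/7, -8/7, 4/7)

Apply the Gram-Schmidt recurrence
  u_1 = v_1
  u_i = v_i − Σ_{j<i} ((v_i · u_j) / (u_j · u_j)) · u_j.

Step by step this gives:
  u_1 = (-2, 3, 0)
  u_2 = (6/13, 4/13, 2)
  u_3 = (-12/7, -8/7, 4/7)

Orthogonality check:
  u_2 · u_1 = 0 (should be 0)
  u_3 · u_1 = 0 (should be 0)
  u_3 · u_2 = 0 (should be 0)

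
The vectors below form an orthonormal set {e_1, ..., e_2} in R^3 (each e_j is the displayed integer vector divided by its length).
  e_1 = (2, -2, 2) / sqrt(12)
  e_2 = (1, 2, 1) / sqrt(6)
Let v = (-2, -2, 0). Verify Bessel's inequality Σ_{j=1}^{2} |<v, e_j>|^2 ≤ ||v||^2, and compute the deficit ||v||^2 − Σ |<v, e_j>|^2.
Σ |<v, e_j>|^2 = 6; ||v||^2 = 8; deficit = 2

Write each e_j = u_j / sqrt(<u_j, u_j>) where u_j is the displayed integer vector. Then <v, e_j> = <v, u_j> / sqrt(<u_j, u_j>), so |<v, e_j>|^2 = <v, u_j>^2 / <u_j, u_j>.
Coefficients: <v, e_1> = 0/sqrt(12), <v, e_2> = -6/sqrt(6).
Square and sum: Σ |<v, e_j>|^2 = 6.
Compute ||v||^2 = v·v = 8.
Deficit = 8 − 6 = 2 ≥ 0, confirming Bessel's inequality. (The deficit equals ||v − Σ <v,e_j> e_j||^2, the squared distance from v to span{e_j}.)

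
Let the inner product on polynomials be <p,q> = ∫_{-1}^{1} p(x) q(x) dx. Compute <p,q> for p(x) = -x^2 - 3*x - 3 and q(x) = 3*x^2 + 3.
<p,q> = -136/5

Expand the product: p(x)·q(x) = -3*x^4 - 9*x^3 - 12*x^2 - 9*x - 9.
∫_{-1}^{1} of each monomial x^k gives [2/(k+1) if k even, 0 if k odd]. Integrating term-by-term (or equivalently evaluating the antiderivative F(x) = -3*x^5/5 - 9*x^4/4 - 4*x^3 - 9*x^2/2 - 9*x at the endpoints):
  F(1) − F(−1) = -407/20 − (137/20) = -136/5.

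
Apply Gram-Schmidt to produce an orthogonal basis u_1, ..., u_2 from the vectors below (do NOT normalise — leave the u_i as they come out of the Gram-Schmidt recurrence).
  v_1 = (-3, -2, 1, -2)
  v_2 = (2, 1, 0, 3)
Orthogonal basis:
  u_1 = (-3, -2, 1, -2)
  u_2 = (-1/3, -5/9, 7/9, 13/9)

Apply the Gram-Schmidt recurrence
  u_1 = v_1
  u_i = v_i − Σ_{j<i} ((v_i · u_j) / (u_j · u_j)) · u_j.

Step by step this gives:
  u_1 = (-3, -2, 1, -2)
  u_2 = (-1/3, -5/9, 7/9, 13/9)

Orthogonality check:
  u_2 · u_1 = 0 (should be 0)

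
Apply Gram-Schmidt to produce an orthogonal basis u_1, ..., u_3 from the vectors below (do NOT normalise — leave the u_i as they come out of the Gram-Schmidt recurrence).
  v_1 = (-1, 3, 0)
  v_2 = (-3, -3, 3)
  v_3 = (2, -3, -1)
Orthogonal basis:
  u_1 = (-1, 3, 0)
  u_2 = (-18/5, -6/5, 3)
  u_3 = (-3/26, -1/26, -2/13)

Apply the Gram-Schmidt recurrence
  u_1 = v_1
  u_i = v_i − Σ_{j<i} ((v_i · u_j) / (u_j · u_j)) · u_j.

Step by step this gives:
  u_1 = (-1, 3, 0)
  u_2 = (-18/5, -6/5, 3)
  u_3 = (-3/26, -1/26, -2/13)

Orthogonality check:
  u_2 · u_1 = 0 (should be 0)
  u_3 · u_1 = 0 (should be 0)
  u_3 · u_2 = 0 (should be 0)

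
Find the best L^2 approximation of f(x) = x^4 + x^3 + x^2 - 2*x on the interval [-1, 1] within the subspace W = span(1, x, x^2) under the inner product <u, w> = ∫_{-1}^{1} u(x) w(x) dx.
g(x) = 13*x^2/7 - 7*x/5 - 3/35

The best approximation g ∈ W is the orthogonal projection of f onto W. Writing g = a_0 + a_1 x + a_2 x^2, the coefficients solve the normal equations G · a = b where
  G_{ij} = <φ_i, φ_j> and b_i = <f, φ_i>, with φ_0 = 1, φ_1 = x, φ_2 = x^2.
G =
  [2, 0, 2/3]
  [0, 2/3, 0]
  [2/3, 0, 2/5],
b = (16/15, -14/15, 24/35).
Solving gives a_0 = -3/35, a_1 = -7/5, a_2 = 13/7, so
  g(x) = 13*x^2/7 - 7*x/5 - 3/35.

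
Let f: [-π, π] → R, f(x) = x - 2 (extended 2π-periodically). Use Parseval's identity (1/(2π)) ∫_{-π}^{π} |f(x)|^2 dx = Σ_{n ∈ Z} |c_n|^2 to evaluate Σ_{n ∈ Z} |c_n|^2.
Σ |c_n|^2 = π^2/3 + 4

Expand and integrate term by term over [-π, π]:
  ∫ (x)^2 dx = 1·(2π^3/3); ∫ 2·1·(-2)·x dx = 0 (odd integrand); ∫ (-2)^2 dx = 4·2π.
So (1/(2π)) ∫_{-π}^{π} (x - 2)^2 dx = 1π^2/3 + 4 = π^2/3 + 4.
Parseval ⇒ Σ |c_n|^2 = π^2/3 + 4.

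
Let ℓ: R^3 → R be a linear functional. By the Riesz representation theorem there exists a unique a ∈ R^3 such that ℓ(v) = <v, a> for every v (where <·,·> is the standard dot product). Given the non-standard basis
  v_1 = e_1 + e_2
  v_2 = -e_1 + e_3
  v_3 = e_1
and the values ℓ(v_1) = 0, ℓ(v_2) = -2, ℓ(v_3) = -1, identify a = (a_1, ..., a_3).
a = (-1, 1, -3)

Write a = (a_1, ..., a_3) in the standard basis. For each basis vector v_i, ℓ(v_i) = <v_i, a> is a linear equation in the a_j's. Collect the n equations into a matrix system V a = ℓ, where row i of V is v_i (expressed in the standard basis). Since V is invertible (lower-triangular with 1s on the diagonal, up to permutation), solve by back-substitution:
  V =
[[1, 1, 0],
 [-1, 0, 1],
 [1, 0, 0]]
  V a = (0, -2, -1)
Solving gives a = (-1, 1, -3).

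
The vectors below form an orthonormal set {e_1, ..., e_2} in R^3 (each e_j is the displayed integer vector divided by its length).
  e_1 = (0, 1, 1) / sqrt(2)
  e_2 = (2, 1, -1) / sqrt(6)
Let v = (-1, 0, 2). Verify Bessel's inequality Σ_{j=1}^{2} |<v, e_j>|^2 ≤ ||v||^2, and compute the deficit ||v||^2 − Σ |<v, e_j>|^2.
Σ |<v, e_j>|^2 = 14/3; ||v||^2 = 5; deficit = 1/3

Write each e_j = u_j / sqrt(<u_j, u_j>) where u_j is the displayed integer vector. Then <v, e_j> = <v, u_j> / sqrt(<u_j, u_j>), so |<v, e_j>|^2 = <v, u_j>^2 / <u_j, u_j>.
Coefficients: <v, e_1> = 2/sqrt(2), <v, e_2> = -4/sqrt(6).
Square and sum: Σ |<v, e_j>|^2 = 14/3.
Compute ||v||^2 = v·v = 5.
Deficit = 5 − 14/3 = 1/3 ≥ 0, confirming Bessel's inequality. (The deficit equals ||v − Σ <v,e_j> e_j||^2, the squared distance from v to span{e_j}.)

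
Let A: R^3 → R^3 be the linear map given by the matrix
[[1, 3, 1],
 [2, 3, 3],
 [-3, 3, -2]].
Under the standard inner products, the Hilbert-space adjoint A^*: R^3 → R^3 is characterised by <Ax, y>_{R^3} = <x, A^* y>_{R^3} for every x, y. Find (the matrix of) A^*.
A^* = A^T =
[[1, 2, -3],
 [3, 3, 3],
 [1, 3, -2]]

For real matrices with standard dot products, the defining identity <Ax, y> = <x, A^* y> gives (Ax)^T y = x^T (A^*) y, i.e. x^T A^T y = x^T (A^*) y. Since this holds for all x, y, we must have A^* = A^T. Therefore
A^* =
[[1, 2, -3],
 [3, 3, 3],
 [1, 3, -2]].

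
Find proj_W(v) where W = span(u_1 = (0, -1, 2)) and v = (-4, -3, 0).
proj_W(v) = (0, -3/5, 6/5)

Set up U = [u_1 | ... | u_1] ∈ R^(3×1). The projector onto W = col(U) is P = U (U^T U)^(-1) U^T.
Compute U^T U =
  [5],
and U^T v = (3).
Solve U^T U · c = U^T v for the coefficients: c = (3/5). The projection is proj_W(v) = U c.
Check: (v - proj_W(v)) · u_1 = 0  (should be 0).
Result: proj_W(v) = (0, -3/5, 6/5).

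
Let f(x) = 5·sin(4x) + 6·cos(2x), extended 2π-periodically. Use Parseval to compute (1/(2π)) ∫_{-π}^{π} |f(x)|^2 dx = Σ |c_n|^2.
Σ |c_n|^2 = 61/2

Expand |f|^2 and use orthogonality of {sin(nx), cos(mx)} on [-π, π]:
  ∫_{-π}^{π} sin(nx)^2 dx = π, ∫ cos(mx)^2 dx = π, and cross terms integrate to 0.
So ∫_{-π}^{π} f(x)^2 dx = 5^2 · π + 6^2 · π = (25 + 36)π.
Divide by 2π: (25 + 36)/2 = 61/2.
By Parseval, this equals Σ |c_n|^2.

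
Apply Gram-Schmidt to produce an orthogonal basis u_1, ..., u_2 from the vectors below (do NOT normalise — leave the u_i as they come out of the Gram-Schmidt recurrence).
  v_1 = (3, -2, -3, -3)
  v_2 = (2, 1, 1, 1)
Orthogonal basis:
  u_1 = (3, -2, -3, -3)
  u_2 = (68/31, 27/31, 25/31, 25/31)

Apply the Gram-Schmidt recurrence
  u_1 = v_1
  u_i = v_i − Σ_{j<i} ((v_i · u_j) / (u_j · u_j)) · u_j.

Step by step this gives:
  u_1 = (3, -2, -3, -3)
  u_2 = (68/31, 27/31, 25/31, 25/31)

Orthogonality check:
  u_2 · u_1 = 0 (should be 0)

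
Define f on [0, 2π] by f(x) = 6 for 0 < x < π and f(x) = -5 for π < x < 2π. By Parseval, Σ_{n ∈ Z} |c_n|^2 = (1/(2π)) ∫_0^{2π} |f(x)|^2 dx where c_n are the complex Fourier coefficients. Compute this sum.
Σ |c_n|^2 = 61/2

Parseval equates the L^2 energy of f (normalised by 1/(2π)) with the ℓ^2 sum of its Fourier coefficients: (1/(2π)) ∫_0^{2π} |f|^2 = Σ |c_n|^2.
Compute the left side: (1/(2π)) [∫_0^π 6^2 dx + ∫_π^{2π} (-5)^2 dx] = (1/(2π)) · (36π + 25π) = (36 + 25)/2 = 61/2.
So Σ_{n ∈ Z} |c_n|^2 = 61/2.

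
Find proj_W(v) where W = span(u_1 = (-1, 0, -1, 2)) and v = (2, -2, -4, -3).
proj_W(v) = (2/3, 0, 2/3, -4/3)

Set up U = [u_1 | ... | u_1] ∈ R^(4×1). The projector onto W = col(U) is P = U (U^T U)^(-1) U^T.
Compute U^T U =
  [6],
and U^T v = (-4).
Solve U^T U · c = U^T v for the coefficients: c = (-2/3). The projection is proj_W(v) = U c.
Check: (v - proj_W(v)) · u_1 = 0  (should be 0).
Result: proj_W(v) = (2/3, 0, 2/3, -4/3).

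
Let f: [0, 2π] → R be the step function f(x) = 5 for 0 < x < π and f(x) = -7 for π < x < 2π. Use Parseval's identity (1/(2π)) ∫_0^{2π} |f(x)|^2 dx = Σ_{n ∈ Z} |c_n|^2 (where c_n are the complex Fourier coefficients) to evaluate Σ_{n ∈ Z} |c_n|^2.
Σ |c_n|^2 = 37

Parseval equates the L^2 energy of f (normalised by 1/(2π)) with the ℓ^2 sum of its Fourier coefficients: (1/(2π)) ∫_0^{2π} |f|^2 = Σ |c_n|^2.
Compute the left side: (1/(2π)) [∫_0^π 5^2 dx + ∫_π^{2π} (-7)^2 dx] = (1/(2π)) · (25π + 49π) = (25 + 49)/2 = 37.
So Σ_{n ∈ Z} |c_n|^2 = 37.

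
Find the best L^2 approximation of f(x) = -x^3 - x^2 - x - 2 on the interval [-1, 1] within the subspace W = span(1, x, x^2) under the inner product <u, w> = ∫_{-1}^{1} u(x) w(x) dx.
g(x) = -x^2 - 8*x/5 - 2

The best approximation g ∈ W is the orthogonal projection of f onto W. Writing g = a_0 + a_1 x + a_2 x^2, the coefficients solve the normal equations G · a = b where
  G_{ij} = <φ_i, φ_j> and b_i = <f, φ_i>, with φ_0 = 1, φ_1 = x, φ_2 = x^2.
G =
  [2, 0, 2/3]
  [0, 2/3, 0]
  [2/3, 0, 2/5],
b = (-14/3, -16/15, -26/15).
Solving gives a_0 = -2, a_1 = -8/5, a_2 = -1, so
  g(x) = -x^2 - 8*x/5 - 2.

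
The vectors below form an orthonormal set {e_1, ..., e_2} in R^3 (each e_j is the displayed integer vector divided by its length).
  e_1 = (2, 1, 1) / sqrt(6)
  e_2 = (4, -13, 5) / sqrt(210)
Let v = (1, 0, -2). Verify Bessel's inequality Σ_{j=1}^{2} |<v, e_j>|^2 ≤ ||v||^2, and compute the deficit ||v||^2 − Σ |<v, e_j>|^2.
Σ |<v, e_j>|^2 = 6/35; ||v||^2 = 5; deficit = 169/35

Write each e_j = u_j / sqrt(<u_j, u_j>) where u_j is the displayed integer vector. Then <v, e_j> = <v, u_j> / sqrt(<u_j, u_j>), so |<v, e_j>|^2 = <v, u_j>^2 / <u_j, u_j>.
Coefficients: <v, e_1> = 0/sqrt(6), <v, e_2> = -6/sqrt(210).
Square and sum: Σ |<v, e_j>|^2 = 6/35.
Compute ||v||^2 = v·v = 5.
Deficit = 5 − 6/35 = 169/35 ≥ 0, confirming Bessel's inequality. (The deficit equals ||v − Σ <v,e_j> e_j||^2, the squared distance from v to span{e_j}.)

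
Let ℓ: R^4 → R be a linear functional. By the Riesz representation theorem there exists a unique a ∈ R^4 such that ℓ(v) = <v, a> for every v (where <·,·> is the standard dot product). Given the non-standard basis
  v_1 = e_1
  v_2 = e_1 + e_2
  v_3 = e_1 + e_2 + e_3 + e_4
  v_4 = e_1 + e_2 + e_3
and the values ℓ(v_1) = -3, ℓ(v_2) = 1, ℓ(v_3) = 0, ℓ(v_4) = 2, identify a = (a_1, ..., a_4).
a = (-3, 4, 1, -2)

Write a = (a_1, ..., a_4) in the standard basis. For each basis vector v_i, ℓ(v_i) = <v_i, a> is a linear equation in the a_j's. Collect the n equations into a matrix system V a = ℓ, where row i of V is v_i (expressed in the standard basis). Since V is invertible (lower-triangular with 1s on the diagonal, up to permutation), solve by back-substitution:
  V =
[[1, 0, 0, 0],
 [1, 1, 0, 0],
 [1, 1, 1, 1],
 [1, 1, 1, 0]]
  V a = (-3, 1, 0, 2)
Solving gives a = (-3, 4, 1, -2).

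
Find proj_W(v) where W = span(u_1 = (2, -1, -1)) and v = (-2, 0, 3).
proj_W(v) = (-7/3, 7/6, 7/6)

Set up U = [u_1 | ... | u_1] ∈ R^(3×1). The projector onto W = col(U) is P = U (U^T U)^(-1) U^T.
Compute U^T U =
  [6],
and U^T v = (-7).
Solve U^T U · c = U^T v for the coefficients: c = (-7/6). The projection is proj_W(v) = U c.
Check: (v - proj_W(v)) · u_1 = 0  (should be 0).
Result: proj_W(v) = (-7/3, 7/6, 7/6).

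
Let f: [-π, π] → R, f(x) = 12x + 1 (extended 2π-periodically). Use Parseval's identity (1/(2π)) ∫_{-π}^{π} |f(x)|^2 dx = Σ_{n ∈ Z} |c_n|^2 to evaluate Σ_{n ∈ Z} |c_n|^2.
Σ |c_n|^2 = 48π^2 + 1

Expand and integrate term by term over [-π, π]:
  ∫ (12x)^2 dx = 144·(2π^3/3); ∫ 2·12·(1)·x dx = 0 (odd integrand); ∫ 1^2 dx = 1·2π.
So (1/(2π)) ∫_{-π}^{π} (12x + 1)^2 dx = 144π^2/3 + 1 = 48π^2 + 1.
Parseval ⇒ Σ |c_n|^2 = 48π^2 + 1.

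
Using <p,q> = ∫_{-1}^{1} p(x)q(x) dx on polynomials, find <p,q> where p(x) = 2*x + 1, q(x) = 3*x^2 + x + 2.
<p,q> = 22/3

Expand the product: p(x)·q(x) = 6*x^3 + 5*x^2 + 5*x + 2.
∫_{-1}^{1} of each monomial x^k gives [2/(k+1) if k even, 0 if k odd]. Integrating term-by-term (or equivalently evaluating the antiderivative F(x) = 3*x^4/2 + 5*x^3/3 + 5*x^2/2 + 2*x at the endpoints):
  F(1) − F(−1) = 23/3 − (1/3) = 22/3.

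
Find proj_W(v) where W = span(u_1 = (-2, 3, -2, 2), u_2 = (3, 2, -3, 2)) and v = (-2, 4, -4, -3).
proj_W(v) = (-406/223, 570/223, -370/223, 376/223)

Set up U = [u_1 | ... | u_2] ∈ R^(4×2). The projector onto W = col(U) is P = U (U^T U)^(-1) U^T.
Compute U^T U =
  [21, 10]
  [10, 26],
and U^T v = (18, 8).
Solve U^T U · c = U^T v for the coefficients: c = (194/223, -6/223). The projection is proj_W(v) = U c.
Check: (v - proj_W(v)) · u_1 = 0  (should be 0).
Check: (v - proj_W(v)) · u_2 = 0  (should be 0).
Result: proj_W(v) = (-406/223, 570/223, -370/223, 376/223).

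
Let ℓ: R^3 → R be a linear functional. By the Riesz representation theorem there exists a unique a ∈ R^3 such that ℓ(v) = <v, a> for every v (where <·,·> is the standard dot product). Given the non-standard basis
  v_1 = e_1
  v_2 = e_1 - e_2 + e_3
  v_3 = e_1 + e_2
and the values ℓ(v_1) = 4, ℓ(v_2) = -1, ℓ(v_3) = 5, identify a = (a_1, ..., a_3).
a = (4, 1, -4)

Write a = (a_1, ..., a_3) in the standard basis. For each basis vector v_i, ℓ(v_i) = <v_i, a> is a linear equation in the a_j's. Collect the n equations into a matrix system V a = ℓ, where row i of V is v_i (expressed in the standard basis). Since V is invertible (lower-triangular with 1s on the diagonal, up to permutation), solve by back-substitution:
  V =
[[1, 0, 0],
 [1, -1, 1],
 [1, 1, 0]]
  V a = (4, -1, 5)
Solving gives a = (4, 1, -4).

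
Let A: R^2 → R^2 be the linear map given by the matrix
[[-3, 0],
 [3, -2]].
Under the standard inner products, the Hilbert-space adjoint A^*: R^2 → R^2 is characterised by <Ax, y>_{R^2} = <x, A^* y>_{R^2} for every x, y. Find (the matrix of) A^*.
A^* = A^T =
[[-3, 3],
 [0, -2]]

For real matrices with standard dot products, the defining identity <Ax, y> = <x, A^* y> gives (Ax)^T y = x^T (A^*) y, i.e. x^T A^T y = x^T (A^*) y. Since this holds for all x, y, we must have A^* = A^T. Therefore
A^* =
[[-3, 3],
 [0, -2]].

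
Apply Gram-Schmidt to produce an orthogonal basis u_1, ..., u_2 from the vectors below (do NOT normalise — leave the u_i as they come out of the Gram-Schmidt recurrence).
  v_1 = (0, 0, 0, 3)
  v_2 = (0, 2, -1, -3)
Orthogonal basis:
  u_1 = (0, 0, 0, 3)
  u_2 = (0, 2, -1, 0)

Apply the Gram-Schmidt recurrence
  u_1 = v_1
  u_i = v_i − Σ_{j<i} ((v_i · u_j) / (u_j · u_j)) · u_j.

Step by step this gives:
  u_1 = (0, 0, 0, 3)
  u_2 = (0, 2, -1, 0)

Orthogonality check:
  u_2 · u_1 = 0 (should be 0)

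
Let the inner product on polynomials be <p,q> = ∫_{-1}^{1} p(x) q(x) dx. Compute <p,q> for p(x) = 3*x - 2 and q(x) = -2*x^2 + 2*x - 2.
<p,q> = 44/3

Expand the product: p(x)·q(x) = -6*x^3 + 10*x^2 - 10*x + 4.
∫_{-1}^{1} of each monomial x^k gives [2/(k+1) if k even, 0 if k odd]. Integrating term-by-term (or equivalently evaluating the antiderivative F(x) = -3*x^4/2 + 10*x^3/3 - 5*x^2 + 4*x at the endpoints):
  F(1) − F(−1) = 5/6 − (-83/6) = 44/3.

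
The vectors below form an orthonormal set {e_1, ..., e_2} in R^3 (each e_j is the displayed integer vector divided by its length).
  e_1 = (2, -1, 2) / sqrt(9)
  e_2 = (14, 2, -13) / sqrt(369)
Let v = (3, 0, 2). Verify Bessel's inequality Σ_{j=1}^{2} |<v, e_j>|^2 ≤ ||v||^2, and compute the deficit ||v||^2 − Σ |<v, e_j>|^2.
Σ |<v, e_j>|^2 = 484/41; ||v||^2 = 13; deficit = 49/41

Write each e_j = u_j / sqrt(<u_j, u_j>) where u_j is the displayed integer vector. Then <v, e_j> = <v, u_j> / sqrt(<u_j, u_j>), so |<v, e_j>|^2 = <v, u_j>^2 / <u_j, u_j>.
Coefficients: <v, e_1> = 10/sqrt(9), <v, e_2> = 16/sqrt(369).
Square and sum: Σ |<v, e_j>|^2 = 484/41.
Compute ||v||^2 = v·v = 13.
Deficit = 13 − 484/41 = 49/41 ≥ 0, confirming Bessel's inequality. (The deficit equals ||v − Σ <v,e_j> e_j||^2, the squared distance from v to span{e_j}.)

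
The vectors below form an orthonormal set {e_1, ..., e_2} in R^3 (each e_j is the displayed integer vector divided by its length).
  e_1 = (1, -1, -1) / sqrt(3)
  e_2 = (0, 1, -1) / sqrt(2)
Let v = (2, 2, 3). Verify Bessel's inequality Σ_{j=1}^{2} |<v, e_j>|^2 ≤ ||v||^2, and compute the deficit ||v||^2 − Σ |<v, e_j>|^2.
Σ |<v, e_j>|^2 = 7/2; ||v||^2 = 17; deficit = 27/2

Write each e_j = u_j / sqrt(<u_j, u_j>) where u_j is the displayed integer vector. Then <v, e_j> = <v, u_j> / sqrt(<u_j, u_j>), so |<v, e_j>|^2 = <v, u_j>^2 / <u_j, u_j>.
Coefficients: <v, e_1> = -3/sqrt(3), <v, e_2> = -1/sqrt(2).
Square and sum: Σ |<v, e_j>|^2 = 7/2.
Compute ||v||^2 = v·v = 17.
Deficit = 17 − 7/2 = 27/2 ≥ 0, confirming Bessel's inequality. (The deficit equals ||v − Σ <v,e_j> e_j||^2, the squared distance from v to span{e_j}.)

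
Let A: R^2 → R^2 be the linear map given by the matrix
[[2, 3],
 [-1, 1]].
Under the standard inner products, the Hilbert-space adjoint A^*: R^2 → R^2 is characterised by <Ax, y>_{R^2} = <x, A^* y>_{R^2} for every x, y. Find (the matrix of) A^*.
A^* = A^T =
[[2, -1],
 [3, 1]]

For real matrices with standard dot products, the defining identity <Ax, y> = <x, A^* y> gives (Ax)^T y = x^T (A^*) y, i.e. x^T A^T y = x^T (A^*) y. Since this holds for all x, y, we must have A^* = A^T. Therefore
A^* =
[[2, -1],
 [3, 1]].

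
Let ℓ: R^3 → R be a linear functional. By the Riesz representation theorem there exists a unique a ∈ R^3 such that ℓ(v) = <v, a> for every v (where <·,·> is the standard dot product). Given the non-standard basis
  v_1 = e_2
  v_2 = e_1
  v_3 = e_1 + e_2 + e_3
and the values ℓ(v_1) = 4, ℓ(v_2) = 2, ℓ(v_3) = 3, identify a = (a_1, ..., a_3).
a = (2, 4, -3)

Write a = (a_1, ..., a_3) in the standard basis. For each basis vector v_i, ℓ(v_i) = <v_i, a> is a linear equation in the a_j's. Collect the n equations into a matrix system V a = ℓ, where row i of V is v_i (expressed in the standard basis). Since V is invertible (lower-triangular with 1s on the diagonal, up to permutation), solve by back-substitution:
  V =
[[0, 1, 0],
 [1, 0, 0],
 [1, 1, 1]]
  V a = (4, 2, 3)
Solving gives a = (2, 4, -3).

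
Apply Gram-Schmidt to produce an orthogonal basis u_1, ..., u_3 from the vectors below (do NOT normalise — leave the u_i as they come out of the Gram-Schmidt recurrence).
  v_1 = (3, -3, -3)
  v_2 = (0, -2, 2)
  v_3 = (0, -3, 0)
Orthogonal basis:
  u_1 = (3, -3, -3)
  u_2 = (0, -2, 2)
  u_3 = (-1, -1/2, -1/2)

Apply the Gram-Schmidt recurrence
  u_1 = v_1
  u_i = v_i − Σ_{j<i} ((v_i · u_j) / (u_j · u_j)) · u_j.

Step by step this gives:
  u_1 = (3, -3, -3)
  u_2 = (0, -2, 2)
  u_3 = (-1, -1/2, -1/2)

Orthogonality check:
  u_2 · u_1 = 0 (should be 0)
  u_3 · u_1 = 0 (should be 0)
  u_3 · u_2 = 0 (should be 0)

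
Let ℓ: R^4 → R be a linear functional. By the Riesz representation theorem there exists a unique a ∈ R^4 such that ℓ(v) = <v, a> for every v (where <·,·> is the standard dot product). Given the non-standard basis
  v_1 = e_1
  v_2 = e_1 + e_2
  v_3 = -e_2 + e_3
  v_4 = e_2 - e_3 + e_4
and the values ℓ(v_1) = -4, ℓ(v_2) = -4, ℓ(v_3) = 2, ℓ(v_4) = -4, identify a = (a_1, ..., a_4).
a = (-4, 0, 2, -2)

Write a = (a_1, ..., a_4) in the standard basis. For each basis vector v_i, ℓ(v_i) = <v_i, a> is a linear equation in the a_j's. Collect the n equations into a matrix system V a = ℓ, where row i of V is v_i (expressed in the standard basis). Since V is invertible (lower-triangular with 1s on the diagonal, up to permutation), solve by back-substitution:
  V =
[[1, 0, 0, 0],
 [1, 1, 0, 0],
 [0, -1, 1, 0],
 [0, 1, -1, 1]]
  V a = (-4, -4, 2, -4)
Solving gives a = (-4, 0, 2, -2).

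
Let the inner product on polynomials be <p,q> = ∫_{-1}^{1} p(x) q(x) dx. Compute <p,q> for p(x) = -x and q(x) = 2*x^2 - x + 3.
<p,q> = 2/3

Expand the product: p(x)·q(x) = -2*x^3 + x^2 - 3*x.
∫_{-1}^{1} of each monomial x^k gives [2/(k+1) if k even, 0 if k odd]. Integrating term-by-term (or equivalently evaluating the antiderivative F(x) = -x^4/2 + x^3/3 - 3*x^2/2 at the endpoints):
  F(1) − F(−1) = -5/3 − (-7/3) = 2/3.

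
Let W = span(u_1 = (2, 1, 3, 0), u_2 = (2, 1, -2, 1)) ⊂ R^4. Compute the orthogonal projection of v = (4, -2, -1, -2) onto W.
proj_W(v) = (246/139, 123/139, -66/139, 87/139)

Set up U = [u_1 | ... | u_2] ∈ R^(4×2). The projector onto W = col(U) is P = U (U^T U)^(-1) U^T.
Compute U^T U =
  [14, -1]
  [-1, 10],
and U^T v = (3, 6).
Solve U^T U · c = U^T v for the coefficients: c = (36/139, 87/139). The projection is proj_W(v) = U c.
Check: (v - proj_W(v)) · u_1 = 0  (should be 0).
Check: (v - proj_W(v)) · u_2 = 0  (should be 0).
Result: proj_W(v) = (246/139, 123/139, -66/139, 87/139).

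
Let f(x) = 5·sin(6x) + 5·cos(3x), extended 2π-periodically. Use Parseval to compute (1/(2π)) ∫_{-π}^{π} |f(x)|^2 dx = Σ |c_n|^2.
Σ |c_n|^2 = 25

Expand |f|^2 and use orthogonality of {sin(nx), cos(mx)} on [-π, π]:
  ∫_{-π}^{π} sin(nx)^2 dx = π, ∫ cos(mx)^2 dx = π, and cross terms integrate to 0.
So ∫_{-π}^{π} f(x)^2 dx = 5^2 · π + 5^2 · π = (25 + 25)π.
Divide by 2π: (25 + 25)/2 = 25.
By Parseval, this equals Σ |c_n|^2.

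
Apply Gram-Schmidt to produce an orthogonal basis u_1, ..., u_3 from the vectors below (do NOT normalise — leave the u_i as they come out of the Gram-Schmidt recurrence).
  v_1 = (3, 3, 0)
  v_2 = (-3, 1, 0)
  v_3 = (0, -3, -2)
Orthogonal basis:
  u_1 = (3, 3, 0)
  u_2 = (-2, 2, 0)
  u_3 = (0, 0, -2)

Apply the Gram-Schmidt recurrence
  u_1 = v_1
  u_i = v_i − Σ_{j<i} ((v_i · u_j) / (u_j · u_j)) · u_j.

Step by step this gives:
  u_1 = (3, 3, 0)
  u_2 = (-2, 2, 0)
  u_3 = (0, 0, -2)

Orthogonality check:
  u_2 · u_1 = 0 (should be 0)
  u_3 · u_1 = 0 (should be 0)
  u_3 · u_2 = 0 (should be 0)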